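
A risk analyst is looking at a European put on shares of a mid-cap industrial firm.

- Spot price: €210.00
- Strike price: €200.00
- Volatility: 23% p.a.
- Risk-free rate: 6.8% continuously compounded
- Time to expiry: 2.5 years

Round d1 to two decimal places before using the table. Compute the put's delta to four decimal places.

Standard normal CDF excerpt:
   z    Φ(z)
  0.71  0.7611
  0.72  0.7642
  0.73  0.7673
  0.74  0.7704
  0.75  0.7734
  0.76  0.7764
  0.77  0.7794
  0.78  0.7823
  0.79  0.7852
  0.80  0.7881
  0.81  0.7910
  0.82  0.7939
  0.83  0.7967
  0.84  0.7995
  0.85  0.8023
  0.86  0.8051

T = 2.5;  σ√T = 0.3637
ln(S/K) + (r + σ²/2)T = ln(210/200) + (0.068 + 0.23²/2)·2.5 = 0.0488 + 0.2361 = 0.2849
d₁ = 0.2849 / 0.3637 = 0.7835 ⇒ 0.78
N(d₁) = N(0.78) = 0.7823
Δ_put = N(d₁) − 1 = 0.7823 − 1 = -0.2177

-0.2177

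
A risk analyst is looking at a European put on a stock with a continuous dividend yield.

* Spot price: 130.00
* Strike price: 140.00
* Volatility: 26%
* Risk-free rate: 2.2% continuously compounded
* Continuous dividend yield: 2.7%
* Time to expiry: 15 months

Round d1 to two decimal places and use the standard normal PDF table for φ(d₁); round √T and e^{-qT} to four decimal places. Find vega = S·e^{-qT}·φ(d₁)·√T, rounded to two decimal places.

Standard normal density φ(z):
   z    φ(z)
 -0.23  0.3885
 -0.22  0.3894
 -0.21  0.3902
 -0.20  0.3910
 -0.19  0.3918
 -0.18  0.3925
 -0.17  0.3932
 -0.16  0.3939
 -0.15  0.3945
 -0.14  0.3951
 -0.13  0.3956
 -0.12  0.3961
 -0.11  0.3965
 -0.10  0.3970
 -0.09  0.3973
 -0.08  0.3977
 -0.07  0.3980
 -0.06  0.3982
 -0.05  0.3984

T = 1.25;  σ√T = 0.2907
d₁ = [ln(130/140) + (0.022 − 0.027 + 0.26²/2)·1.25] / 0.2907 = [-0.0741 + 0.0360] / 0.2907 = -0.1311 ≈ -0.13
√T = √1.25 = 1.1180
φ(d₁) = φ(-0.13) = 0.3956
exp(−qT) = exp(−0.027·1.25) = 0.9668
vega = S·exp(−qT)·φ(d₁)·√T = 130·0.9668·0.3956·1.1180 = 55.5876
(The call has the same vega.)

55.59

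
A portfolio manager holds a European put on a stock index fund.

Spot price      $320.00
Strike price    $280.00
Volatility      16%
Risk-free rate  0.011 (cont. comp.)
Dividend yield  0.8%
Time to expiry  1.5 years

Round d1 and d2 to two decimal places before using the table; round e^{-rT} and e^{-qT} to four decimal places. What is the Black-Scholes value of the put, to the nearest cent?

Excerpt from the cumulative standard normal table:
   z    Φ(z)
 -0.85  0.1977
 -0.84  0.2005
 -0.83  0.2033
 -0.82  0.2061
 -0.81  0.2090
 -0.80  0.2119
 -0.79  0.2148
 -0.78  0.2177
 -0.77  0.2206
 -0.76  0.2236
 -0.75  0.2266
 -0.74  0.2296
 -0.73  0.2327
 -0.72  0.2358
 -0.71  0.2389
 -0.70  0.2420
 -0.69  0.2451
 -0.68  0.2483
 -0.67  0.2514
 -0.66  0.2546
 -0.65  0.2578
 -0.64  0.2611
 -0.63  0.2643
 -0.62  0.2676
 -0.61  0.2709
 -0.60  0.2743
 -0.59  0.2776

σ√T = 0.16·√1.5 = 0.1960
d₁ = [ln(320/280) + (0.011 − 0.008 + 0.16²/2)·1.5] / 0.1960 = [0.1335 + 0.0237] / 0.1960 = 0.8024 → 0.80
d₂ = d₁ − σ√T = 0.8024 − 0.1960 = 0.6064 → 0.61
e^(−qT) = e^(−0.008·1.5) = 0.9881;  e^(−rT) = e^(−0.011·1.5) = 0.9836
N(−d₂) = N(-0.61) = 0.2709;  N(−d₁) = N(-0.80) = 0.2119
P = 280·0.9836·0.2709 − 320·0.9881·0.2119 = 74.6080 − 67.0011 = 7.6069

$7.61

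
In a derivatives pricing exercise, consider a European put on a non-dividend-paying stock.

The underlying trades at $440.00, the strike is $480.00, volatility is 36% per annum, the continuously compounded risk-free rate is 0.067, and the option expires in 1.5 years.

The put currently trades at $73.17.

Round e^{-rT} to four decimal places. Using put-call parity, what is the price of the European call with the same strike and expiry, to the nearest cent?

exp(−rT) = exp(−0.067·1.5) = 0.9044
Put-call parity: C − P = S − K·e^(−rT) = 440 − 480·0.9044 = 440 − 434.1120 = 5.8880
C = P + (C − P) = 73.17 + (5.8880) = 79.0580

$79.06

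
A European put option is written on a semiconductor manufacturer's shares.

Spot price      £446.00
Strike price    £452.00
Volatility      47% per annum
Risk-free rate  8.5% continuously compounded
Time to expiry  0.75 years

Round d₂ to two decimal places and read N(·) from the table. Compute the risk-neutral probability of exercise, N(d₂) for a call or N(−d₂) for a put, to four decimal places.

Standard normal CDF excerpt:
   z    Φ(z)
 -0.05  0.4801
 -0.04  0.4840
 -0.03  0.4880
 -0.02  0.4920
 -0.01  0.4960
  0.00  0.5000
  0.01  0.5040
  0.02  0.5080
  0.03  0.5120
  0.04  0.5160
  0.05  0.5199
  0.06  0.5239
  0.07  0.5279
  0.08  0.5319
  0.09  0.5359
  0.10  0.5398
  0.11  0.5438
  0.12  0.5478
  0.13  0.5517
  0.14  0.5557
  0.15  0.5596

σ√T = 0.47 × 0.8660 = 0.4070
d₁ = [ln(446/452) + (0.085 + ½·0.47²)·0.75] / (σ√T) = (-0.0134 + 0.1466) / 0.4070 = 0.3273 → 0.33
d₂ = 0.3273 − 0.4070 = -0.0797 → -0.08
Pr(exercise) under Q = N(−d₂) = N(0.08) = 0.5319

0.5319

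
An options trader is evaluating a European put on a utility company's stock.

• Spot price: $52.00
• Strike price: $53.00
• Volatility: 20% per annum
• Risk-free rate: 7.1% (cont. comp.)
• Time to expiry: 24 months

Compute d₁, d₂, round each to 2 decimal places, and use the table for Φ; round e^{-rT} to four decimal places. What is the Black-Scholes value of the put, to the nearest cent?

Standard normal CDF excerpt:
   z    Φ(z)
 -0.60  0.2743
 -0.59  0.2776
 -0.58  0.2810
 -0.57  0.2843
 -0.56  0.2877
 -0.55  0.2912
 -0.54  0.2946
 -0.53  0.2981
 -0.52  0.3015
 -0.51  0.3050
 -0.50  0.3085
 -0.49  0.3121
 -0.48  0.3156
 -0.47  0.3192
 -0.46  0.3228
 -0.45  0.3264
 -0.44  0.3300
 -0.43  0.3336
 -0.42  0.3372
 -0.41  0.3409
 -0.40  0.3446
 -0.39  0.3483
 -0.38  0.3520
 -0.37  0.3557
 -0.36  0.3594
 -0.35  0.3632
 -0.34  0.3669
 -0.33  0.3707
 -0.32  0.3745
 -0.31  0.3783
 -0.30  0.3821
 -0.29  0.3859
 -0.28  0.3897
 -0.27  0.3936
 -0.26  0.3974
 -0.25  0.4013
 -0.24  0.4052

T = 2;  σ√T = 0.2828
d₁ = [ln(52/53) + (0.071 + 0.2²/2)·2] / 0.2828 = [-0.0190 + 0.1820] / 0.2828 = 0.5761 ⇒ 0.58
d₂ = d₁ − σ√T = 0.5761 − 0.2828 = 0.2933 ⇒ 0.29
e^(−rT) = e^(−0.071·2) = 0.8676
N(−d₂) = N(-0.29) = 0.3859;  N(−d₁) = N(-0.58) = 0.2810
P = 53·0.8676·0.3859 − 52·0.2810 = 17.7448 − 14.6120 = 3.1328

$3.13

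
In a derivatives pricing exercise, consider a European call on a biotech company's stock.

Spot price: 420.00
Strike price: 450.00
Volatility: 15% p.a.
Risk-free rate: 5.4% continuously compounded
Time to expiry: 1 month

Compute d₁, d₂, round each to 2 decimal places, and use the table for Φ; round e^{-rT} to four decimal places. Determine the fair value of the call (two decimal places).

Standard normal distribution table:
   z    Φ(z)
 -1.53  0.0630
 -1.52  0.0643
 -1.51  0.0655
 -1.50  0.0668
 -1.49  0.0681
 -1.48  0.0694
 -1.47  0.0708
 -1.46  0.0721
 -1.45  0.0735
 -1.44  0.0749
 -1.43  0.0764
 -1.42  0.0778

T = 0.08333;  σ√T = 0.0433
ln(S/K) + (r + σ²/2)T = ln(420/450) + (0.054 + 0.15²/2)·0.08333 = -0.0690 + 0.0054 = -0.0636
d₁ = -0.0636 / 0.0433 = -1.4677 ⇒ -1.47
d₂ = d₁ − σ√T = -1.4677 − 0.0433 = -1.5110 ⇒ -1.51
e^(−rT) = e^(−0.054·0.08333) = 0.9955
N(d₁) = N(-1.47) = 0.0708;  N(d₂) = N(-1.51) = 0.0655
C = 420·0.0708 − 450·0.9955·0.0655 = 29.7360 − 29.3424 = 0.3936

0.39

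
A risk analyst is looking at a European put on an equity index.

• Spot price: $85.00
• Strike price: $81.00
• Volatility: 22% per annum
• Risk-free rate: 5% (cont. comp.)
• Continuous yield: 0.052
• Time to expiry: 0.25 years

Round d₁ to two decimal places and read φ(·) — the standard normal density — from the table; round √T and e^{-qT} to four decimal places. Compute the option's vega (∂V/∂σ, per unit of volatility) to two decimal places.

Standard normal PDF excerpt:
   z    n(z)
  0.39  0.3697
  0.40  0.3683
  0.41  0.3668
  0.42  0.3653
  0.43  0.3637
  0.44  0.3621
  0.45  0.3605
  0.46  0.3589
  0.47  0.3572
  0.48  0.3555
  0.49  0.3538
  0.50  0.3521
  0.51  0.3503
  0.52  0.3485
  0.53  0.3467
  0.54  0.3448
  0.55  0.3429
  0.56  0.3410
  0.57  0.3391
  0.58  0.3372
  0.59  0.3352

σ√T = 0.22·√0.25 = 0.1100
ln(S/K) + (r − q + σ²/2)T = ln(85/81) + (0.05 − 0.052 + 0.22²/2)·0.25 = 0.0482 + 0.0056 = 0.0538
d₁ = 0.0538 / 0.1100 = 0.4887 → 0.49
√T = √0.25 = 0.5000
φ(d₁) = φ(0.49) = 0.3538
exp(−qT) = exp(−0.052·0.25) = 0.9871
vega = S·exp(−qT)·φ(d₁)·√T = 85·0.9871·0.3538·0.5000 = 14.8425

14.84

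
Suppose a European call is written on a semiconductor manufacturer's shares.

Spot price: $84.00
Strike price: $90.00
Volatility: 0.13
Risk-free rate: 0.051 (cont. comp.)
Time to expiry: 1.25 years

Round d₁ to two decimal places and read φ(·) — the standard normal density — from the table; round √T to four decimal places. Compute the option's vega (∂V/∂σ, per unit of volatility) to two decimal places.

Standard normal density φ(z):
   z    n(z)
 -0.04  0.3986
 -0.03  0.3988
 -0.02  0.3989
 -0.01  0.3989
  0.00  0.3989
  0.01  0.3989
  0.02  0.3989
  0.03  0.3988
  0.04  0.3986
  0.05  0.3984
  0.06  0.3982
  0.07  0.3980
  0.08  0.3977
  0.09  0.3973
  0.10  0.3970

σ√T = 0.13·√1.25 = 0.1453
d₁ = [ln(84/90) + (0.051 + ½·0.13²)·1.25] / (σ√T) = (-0.0690 + 0.0743) / 0.1453 = 0.0366 which rounds to 0.04
√T = √1.25 = 1.1180
φ(d₁) = φ(0.04) = 0.3986
vega = S·φ(d₁)·√T = 84·0.3986·1.1180 = 37.4333
(The put has the same vega.)

37.43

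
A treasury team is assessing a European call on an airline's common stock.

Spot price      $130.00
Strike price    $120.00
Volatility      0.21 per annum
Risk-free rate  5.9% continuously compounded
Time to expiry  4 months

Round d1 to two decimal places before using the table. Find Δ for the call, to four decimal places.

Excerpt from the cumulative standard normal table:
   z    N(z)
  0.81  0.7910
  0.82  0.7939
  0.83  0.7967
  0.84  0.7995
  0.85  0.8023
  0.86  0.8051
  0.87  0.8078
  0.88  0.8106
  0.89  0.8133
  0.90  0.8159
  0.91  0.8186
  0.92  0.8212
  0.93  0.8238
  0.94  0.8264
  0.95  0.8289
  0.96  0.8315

0.8106

σ√T = 0.21 × 0.5774 = 0.1212
d₁ = [ln(130/120) + (0.059 + 0.21²/2)·0.3333] / 0.1212 = [0.0800 + 0.0270] / 0.1212 = 0.8830 ⇒ 0.88
N(d₁) = N(0.88) = 0.8106
Δ_call = N(d₁) = 0.8106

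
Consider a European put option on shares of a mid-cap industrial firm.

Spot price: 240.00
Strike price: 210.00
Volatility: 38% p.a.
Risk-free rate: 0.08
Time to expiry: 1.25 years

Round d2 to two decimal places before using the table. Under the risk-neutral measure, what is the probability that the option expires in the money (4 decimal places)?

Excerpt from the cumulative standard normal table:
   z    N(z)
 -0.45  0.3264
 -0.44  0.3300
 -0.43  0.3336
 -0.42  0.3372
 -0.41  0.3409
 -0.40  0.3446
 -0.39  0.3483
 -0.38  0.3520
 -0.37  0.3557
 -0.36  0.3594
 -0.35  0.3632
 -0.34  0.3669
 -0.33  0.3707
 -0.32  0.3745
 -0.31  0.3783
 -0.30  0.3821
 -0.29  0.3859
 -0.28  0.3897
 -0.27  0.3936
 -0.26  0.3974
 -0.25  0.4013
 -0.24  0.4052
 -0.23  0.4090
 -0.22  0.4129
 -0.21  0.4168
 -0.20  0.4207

0.3669

σ√T = 0.38 × 1.1180 = 0.4249
d₁ = [ln(240/210) + (0.08 + ½·0.38²)·1.25] / (σ√T) = (0.1335 + 0.1903) / 0.4249 = 0.7621 ≈ 0.76
d₂ = 0.7621 − 0.4249 = 0.3372 ≈ 0.34
Pr(exercise) under Q = N(−d₂) = N(-0.34) = 0.3669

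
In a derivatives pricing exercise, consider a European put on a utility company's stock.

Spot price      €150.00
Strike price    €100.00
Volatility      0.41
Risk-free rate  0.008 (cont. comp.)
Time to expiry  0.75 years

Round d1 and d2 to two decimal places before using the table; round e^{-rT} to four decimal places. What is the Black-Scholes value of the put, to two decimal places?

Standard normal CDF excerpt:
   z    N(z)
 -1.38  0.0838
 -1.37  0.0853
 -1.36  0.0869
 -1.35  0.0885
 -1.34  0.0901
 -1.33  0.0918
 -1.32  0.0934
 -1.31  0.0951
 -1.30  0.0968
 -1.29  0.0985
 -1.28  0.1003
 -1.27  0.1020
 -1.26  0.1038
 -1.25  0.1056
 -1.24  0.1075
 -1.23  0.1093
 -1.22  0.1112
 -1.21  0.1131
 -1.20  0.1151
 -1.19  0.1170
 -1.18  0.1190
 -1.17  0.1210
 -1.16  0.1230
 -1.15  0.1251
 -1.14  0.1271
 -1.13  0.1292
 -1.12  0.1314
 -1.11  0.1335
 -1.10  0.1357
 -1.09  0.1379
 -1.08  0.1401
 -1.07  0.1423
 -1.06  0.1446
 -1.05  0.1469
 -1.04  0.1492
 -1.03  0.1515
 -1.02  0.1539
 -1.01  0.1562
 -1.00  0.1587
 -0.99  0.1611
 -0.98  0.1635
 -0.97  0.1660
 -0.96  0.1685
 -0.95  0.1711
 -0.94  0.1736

T = 0.75;  σ√T = 0.3551
d₁ = [ln(150/100) + (0.008 + 0.41²/2)·0.75] / 0.3551 = [0.4055 + 0.0690] / 0.3551 = 1.3364 ≈ 1.34
d₂ = d₁ − σ√T = 1.3364 − 0.3551 = 0.9813 ≈ 0.98
e^(−rT) = e^(−0.008·0.75) = 0.9940
N(−d₂) = N(-0.98) = 0.1635;  N(−d₁) = N(-1.34) = 0.0901
P = 100·0.9940·0.1635 − 150·0.0901 = 16.2519 − 13.5150 = 2.7369

€2.74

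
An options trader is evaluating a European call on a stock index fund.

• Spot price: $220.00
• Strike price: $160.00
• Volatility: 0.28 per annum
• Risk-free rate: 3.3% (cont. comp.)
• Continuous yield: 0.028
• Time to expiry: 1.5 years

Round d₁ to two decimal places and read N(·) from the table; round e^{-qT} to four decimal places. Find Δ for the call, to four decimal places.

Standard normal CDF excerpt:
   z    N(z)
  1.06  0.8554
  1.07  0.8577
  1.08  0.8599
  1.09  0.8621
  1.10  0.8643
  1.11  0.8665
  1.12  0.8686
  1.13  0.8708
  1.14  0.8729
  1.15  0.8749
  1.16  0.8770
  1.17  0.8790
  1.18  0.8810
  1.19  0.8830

σ√T = 0.28 × 1.2247 = 0.3429
d₁ = [ln(220/160) + (0.033 − 0.028 + 0.28²/2)·1.5] / 0.3429 = [0.3185 + 0.0663] / 0.3429 = 1.1220 → 1.12
N(d₁) = N(1.12) = 0.8686
Δ_call = e^(−qT)·N(d₁) = 0.9589·0.8686 = 0.8329

0.8329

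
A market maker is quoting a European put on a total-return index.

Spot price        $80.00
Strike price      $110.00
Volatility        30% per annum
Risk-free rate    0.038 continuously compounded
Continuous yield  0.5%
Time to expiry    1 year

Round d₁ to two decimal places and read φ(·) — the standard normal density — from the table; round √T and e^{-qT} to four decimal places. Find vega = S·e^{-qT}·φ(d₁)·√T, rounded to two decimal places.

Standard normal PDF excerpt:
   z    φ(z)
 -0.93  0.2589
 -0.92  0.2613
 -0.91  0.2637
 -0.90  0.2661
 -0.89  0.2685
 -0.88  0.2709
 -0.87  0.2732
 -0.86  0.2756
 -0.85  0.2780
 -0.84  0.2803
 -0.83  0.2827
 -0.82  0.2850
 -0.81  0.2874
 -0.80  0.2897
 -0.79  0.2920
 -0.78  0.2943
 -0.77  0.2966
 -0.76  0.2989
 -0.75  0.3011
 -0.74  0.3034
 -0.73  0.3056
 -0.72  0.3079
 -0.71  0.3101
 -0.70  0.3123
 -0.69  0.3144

σ√T = 0.3·√1 = 0.3000
d₁ = [ln(80/110) + (0.038 − 0.005 + ½·0.3²)·1] / (σ√T) = (-0.3185 + 0.0780) / 0.3000 = -0.8015 ⇒ -0.80
√T = √1 = 1.0000
φ(d₁) = φ(-0.80) = 0.2897
e^(−qT) = e^(−0.005·1) = 0.9950
vega = S·e^(−qT)·φ(d₁)·√T = 80·0.9950·0.2897·1.0000 = 23.0601
(Vega is the same for a European call and put with the same parameters.)

23.06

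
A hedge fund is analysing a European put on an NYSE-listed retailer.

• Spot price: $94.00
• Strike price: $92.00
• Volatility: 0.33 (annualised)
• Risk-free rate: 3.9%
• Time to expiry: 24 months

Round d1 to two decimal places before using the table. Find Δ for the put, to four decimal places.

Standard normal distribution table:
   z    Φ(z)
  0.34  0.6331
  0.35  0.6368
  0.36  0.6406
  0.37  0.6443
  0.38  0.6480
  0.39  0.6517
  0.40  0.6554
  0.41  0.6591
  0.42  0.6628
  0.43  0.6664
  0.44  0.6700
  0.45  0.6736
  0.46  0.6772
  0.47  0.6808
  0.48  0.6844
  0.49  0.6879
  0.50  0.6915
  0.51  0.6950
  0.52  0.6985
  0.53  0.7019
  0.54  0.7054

-0.3264

σ√T = 0.33·√2 = 0.4667
d₁ = [ln(94/92) + (0.039 + 0.33²/2)·2] / 0.4667 = [0.0215 + 0.1869] / 0.4667 = 0.4466 → 0.45
N(d₁) = N(0.45) = 0.6736
Δ_put = N(d₁) − 1 = 0.6736 − 1 = -0.3264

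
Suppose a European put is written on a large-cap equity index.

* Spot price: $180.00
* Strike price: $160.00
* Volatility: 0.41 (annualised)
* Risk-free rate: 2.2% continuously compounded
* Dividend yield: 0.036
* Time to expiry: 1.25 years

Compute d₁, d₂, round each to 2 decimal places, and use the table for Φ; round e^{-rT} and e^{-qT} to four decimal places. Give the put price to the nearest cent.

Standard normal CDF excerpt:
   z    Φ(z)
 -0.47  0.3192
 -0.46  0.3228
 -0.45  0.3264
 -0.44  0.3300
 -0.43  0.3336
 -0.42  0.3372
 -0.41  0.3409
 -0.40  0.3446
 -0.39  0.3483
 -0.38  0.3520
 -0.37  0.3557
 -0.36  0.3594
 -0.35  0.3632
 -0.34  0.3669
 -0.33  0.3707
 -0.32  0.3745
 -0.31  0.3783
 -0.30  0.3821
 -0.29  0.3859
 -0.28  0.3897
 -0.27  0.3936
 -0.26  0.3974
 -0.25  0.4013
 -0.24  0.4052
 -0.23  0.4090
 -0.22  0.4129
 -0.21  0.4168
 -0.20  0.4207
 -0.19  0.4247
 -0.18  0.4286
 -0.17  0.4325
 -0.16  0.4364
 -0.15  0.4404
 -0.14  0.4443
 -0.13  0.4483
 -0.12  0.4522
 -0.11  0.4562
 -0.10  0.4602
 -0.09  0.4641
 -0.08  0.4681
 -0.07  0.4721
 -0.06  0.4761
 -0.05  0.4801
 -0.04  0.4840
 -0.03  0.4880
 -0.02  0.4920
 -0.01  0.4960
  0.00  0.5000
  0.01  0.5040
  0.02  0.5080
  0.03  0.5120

σ√T = 0.41 × 1.1180 = 0.4584
d₁ = [ln(180/160) + (0.022 − 0.036 + 0.41²/2)·1.25] / 0.4584 = [0.1178 + 0.0876] / 0.4584 = 0.4480 ⇒ 0.45
d₂ = d₁ − σ√T = 0.4480 − 0.4584 = -0.0104 ⇒ -0.01
exp(−qT) = exp(−0.036·1.25) = 0.9560;  exp(−rT) = exp(−0.022·1.25) = 0.9729
P = 160·0.9729·N(0.01) − 180·0.9560·N(-0.45) = 160·0.9729·0.5040 − 180·0.9560·0.3264 = 78.4547 − 56.1669 = 22.2877

$22.29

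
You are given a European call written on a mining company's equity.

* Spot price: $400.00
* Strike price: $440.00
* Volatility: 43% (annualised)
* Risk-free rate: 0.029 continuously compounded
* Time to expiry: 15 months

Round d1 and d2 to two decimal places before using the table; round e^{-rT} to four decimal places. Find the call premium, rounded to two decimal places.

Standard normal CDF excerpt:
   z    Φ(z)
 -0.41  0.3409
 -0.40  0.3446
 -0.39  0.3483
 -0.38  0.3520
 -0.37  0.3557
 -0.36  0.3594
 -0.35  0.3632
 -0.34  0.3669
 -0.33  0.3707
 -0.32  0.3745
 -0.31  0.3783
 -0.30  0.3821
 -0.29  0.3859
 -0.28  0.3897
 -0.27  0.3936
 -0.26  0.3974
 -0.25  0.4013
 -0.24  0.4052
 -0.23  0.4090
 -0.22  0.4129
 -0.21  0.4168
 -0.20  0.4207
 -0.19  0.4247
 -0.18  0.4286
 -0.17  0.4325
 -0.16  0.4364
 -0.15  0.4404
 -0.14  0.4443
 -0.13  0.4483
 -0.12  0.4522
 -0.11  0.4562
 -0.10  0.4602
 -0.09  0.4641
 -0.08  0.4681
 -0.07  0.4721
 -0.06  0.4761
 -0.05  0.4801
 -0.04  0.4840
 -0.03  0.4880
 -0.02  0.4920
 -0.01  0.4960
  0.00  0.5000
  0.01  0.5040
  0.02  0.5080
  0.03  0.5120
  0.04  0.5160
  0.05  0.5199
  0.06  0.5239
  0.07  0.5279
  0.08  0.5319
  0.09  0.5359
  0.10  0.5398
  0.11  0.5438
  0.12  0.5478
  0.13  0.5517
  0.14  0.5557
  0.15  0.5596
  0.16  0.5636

$66.61

σ√T = 0.43 × 1.1180 = 0.4808
d₁ = [ln(400/440) + (0.029 + 0.43²/2)·1.25] / 0.4808 = [-0.0953 + 0.1518] / 0.4808 = 0.1175 → 0.12
d₂ = d₁ − σ√T = 0.1175 − 0.4808 = -0.3632 → -0.36
e^(−rT) = e^(−0.029·1.25) = 0.9644
C = 400·N(0.12) − 440·0.9644·N(-0.36) = 400·0.5478 − 440·0.9644·0.3594 = 219.1200 − 152.5064 = 66.6136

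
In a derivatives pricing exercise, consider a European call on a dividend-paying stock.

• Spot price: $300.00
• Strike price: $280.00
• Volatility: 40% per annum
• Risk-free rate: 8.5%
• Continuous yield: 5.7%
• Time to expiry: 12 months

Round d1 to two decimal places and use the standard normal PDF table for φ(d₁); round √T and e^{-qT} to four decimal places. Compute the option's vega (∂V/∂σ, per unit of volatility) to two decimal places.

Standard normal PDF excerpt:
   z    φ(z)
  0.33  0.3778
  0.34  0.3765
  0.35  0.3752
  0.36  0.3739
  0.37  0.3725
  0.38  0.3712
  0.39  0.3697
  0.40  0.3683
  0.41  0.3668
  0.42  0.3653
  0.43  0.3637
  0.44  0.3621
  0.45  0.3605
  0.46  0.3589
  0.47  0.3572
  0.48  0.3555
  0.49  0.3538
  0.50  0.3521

102.61

σ√T = 0.4·√1 = 0.4000
ln(S/K) + (r − q + σ²/2)T = ln(300/280) + (0.085 − 0.057 + 0.4²/2)·1 = 0.0690 + 0.1080 = 0.1770
d₁ = 0.1770 / 0.4000 = 0.4425 ≈ 0.44
√T = √1 = 1.0000
φ(d₁) = φ(0.44) = 0.3621
exp(−qT) = exp(−0.057·1) = 0.9446
vega = S·exp(−qT)·φ(d₁)·√T = 300·0.9446·0.3621·1.0000 = 102.6119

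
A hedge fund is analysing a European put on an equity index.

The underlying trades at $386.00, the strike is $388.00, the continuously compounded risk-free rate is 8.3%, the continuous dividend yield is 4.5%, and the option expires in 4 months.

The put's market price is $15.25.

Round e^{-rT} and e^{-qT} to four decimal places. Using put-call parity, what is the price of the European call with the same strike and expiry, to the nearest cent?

$18.09

exp(−qT) = exp(−0.045·0.3333) = 0.9851;  exp(−rT) = exp(−0.083·0.3333) = 0.9727
Put-call parity: C − P = S·e^(−qT) − K·e^(−rT) = 386·0.9851 − 388·0.9727 = 380.2486 − 377.4076 = 2.8410
C = P + (C − P) = 15.25 + (2.8410) = 18.0910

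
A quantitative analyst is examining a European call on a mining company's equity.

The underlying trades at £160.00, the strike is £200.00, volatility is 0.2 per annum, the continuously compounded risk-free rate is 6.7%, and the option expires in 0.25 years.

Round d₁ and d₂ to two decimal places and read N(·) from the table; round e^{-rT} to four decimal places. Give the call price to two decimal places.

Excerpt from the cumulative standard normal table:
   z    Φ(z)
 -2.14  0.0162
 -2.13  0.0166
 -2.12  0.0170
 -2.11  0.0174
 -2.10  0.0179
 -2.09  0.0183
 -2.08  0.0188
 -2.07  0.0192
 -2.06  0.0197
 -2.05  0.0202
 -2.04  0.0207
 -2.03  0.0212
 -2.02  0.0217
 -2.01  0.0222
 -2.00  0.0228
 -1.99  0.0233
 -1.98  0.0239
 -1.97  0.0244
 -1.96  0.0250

T = 0.25;  σ√T = 0.1000
d₁ = [ln(160/200) + (0.067 + ½·0.2²)·0.25] / (σ√T) = (-0.2231 + 0.0218) / 0.1000 = -2.0139 ⇒ -2.01
d₂ = -2.0139 − 0.1000 = -2.1139 ⇒ -2.11
exp(−rT) = exp(−0.067·0.25) = 0.9834
C = 160·N(-2.01) − 200·0.9834·N(-2.11) = 160·0.0222 − 200·0.9834·0.0174 = 3.5520 − 3.4222 = 0.1298

£0.13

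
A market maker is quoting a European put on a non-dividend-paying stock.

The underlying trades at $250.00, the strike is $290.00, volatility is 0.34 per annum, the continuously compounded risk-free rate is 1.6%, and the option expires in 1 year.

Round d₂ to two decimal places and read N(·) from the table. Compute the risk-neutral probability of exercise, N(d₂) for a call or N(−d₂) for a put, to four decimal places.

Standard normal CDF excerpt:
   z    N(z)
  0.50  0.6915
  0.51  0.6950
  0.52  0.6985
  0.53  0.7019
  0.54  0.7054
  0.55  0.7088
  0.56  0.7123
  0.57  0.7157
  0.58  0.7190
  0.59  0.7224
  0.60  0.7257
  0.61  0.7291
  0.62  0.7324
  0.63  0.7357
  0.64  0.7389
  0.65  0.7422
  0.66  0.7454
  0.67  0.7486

T = 1;  σ√T = 0.3400
ln(S/K) + (r + σ²/2)T = ln(250/290) + (0.016 + 0.34²/2)·1 = -0.1484 + 0.0738 = -0.0746
d₁ = -0.0746 / 0.3400 = -0.2195 → -0.22
d₂ = d₁ − σ√T = -0.2195 − 0.3400 = -0.5595 → -0.56
Pr(exercise) under Q = N(−d₂) = N(0.56) = 0.7123

0.7123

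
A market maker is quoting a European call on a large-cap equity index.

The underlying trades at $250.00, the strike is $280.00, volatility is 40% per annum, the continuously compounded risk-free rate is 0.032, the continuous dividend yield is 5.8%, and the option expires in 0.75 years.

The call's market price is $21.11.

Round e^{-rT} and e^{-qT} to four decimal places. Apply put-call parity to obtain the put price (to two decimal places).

e^(−qT) = e^(−0.058·0.75) = 0.9574;  e^(−rT) = e^(−0.032·0.75) = 0.9763
Put-call parity: C − P = S·e^(−qT) − K·e^(−rT) = 250·0.9574 − 280·0.9763 = 239.3500 − 273.3640 = -34.0140
P = C − (C − P) = 21.11 − (-34.0140) = 55.1240

$55.12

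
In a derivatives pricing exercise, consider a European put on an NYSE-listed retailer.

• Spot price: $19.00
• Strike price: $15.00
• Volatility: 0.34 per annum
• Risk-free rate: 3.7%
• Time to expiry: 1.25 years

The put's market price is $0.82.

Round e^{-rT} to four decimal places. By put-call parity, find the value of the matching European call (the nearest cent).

$5.50

exp(−rT) = exp(−0.037·1.25) = 0.9548
Put-call parity: C − P = S − K·e^(−rT) = 19 − 15·0.9548 = 19 − 14.3220 = 4.6780
C = P + (C − P) = 0.82 + (4.6780) = 5.4980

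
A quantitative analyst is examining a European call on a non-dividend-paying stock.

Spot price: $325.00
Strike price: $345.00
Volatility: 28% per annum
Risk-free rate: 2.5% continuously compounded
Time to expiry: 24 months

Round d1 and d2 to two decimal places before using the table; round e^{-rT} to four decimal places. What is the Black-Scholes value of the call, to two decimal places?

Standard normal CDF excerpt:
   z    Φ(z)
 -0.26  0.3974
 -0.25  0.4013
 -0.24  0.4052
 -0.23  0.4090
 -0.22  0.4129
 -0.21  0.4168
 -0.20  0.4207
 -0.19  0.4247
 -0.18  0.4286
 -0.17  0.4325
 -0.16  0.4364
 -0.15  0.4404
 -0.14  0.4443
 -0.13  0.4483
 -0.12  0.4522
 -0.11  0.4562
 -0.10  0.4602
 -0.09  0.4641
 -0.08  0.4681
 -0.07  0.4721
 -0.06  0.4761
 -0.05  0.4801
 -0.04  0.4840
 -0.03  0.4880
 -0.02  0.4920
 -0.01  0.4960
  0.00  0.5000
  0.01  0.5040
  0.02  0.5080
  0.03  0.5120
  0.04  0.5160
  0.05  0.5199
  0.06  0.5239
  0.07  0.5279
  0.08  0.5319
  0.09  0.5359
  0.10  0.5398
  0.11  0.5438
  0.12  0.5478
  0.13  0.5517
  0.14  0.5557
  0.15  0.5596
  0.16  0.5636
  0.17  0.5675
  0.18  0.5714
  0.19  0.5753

T = 2;  σ√T = 0.3960
ln(S/K) + (r + σ²/2)T = ln(325/345) + (0.025 + 0.28²/2)·2 = -0.0597 + 0.1284 = 0.0687
d₁ = 0.0687 / 0.3960 = 0.1734 ⇒ 0.17
d₂ = d₁ − σ√T = 0.1734 − 0.3960 = -0.2225 ⇒ -0.22
e^(−rT) = e^(−0.025·2) = 0.9512
N(d₁) = N(0.17) = 0.5675;  N(d₂) = N(-0.22) = 0.4129
C = 325·0.5675 − 345·0.9512·0.4129 = 184.4375 − 135.4989 = 48.9386

$48.94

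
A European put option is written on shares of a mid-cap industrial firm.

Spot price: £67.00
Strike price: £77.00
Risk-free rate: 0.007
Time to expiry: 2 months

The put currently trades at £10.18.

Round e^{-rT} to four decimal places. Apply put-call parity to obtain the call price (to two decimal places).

£0.27

e^(−rT) = e^(−0.007·0.1667) = 0.9988
Put-call parity: C − P = S − K·e^(−rT) = 67 − 77·0.9988 = 67 − 76.9076 = -9.9076
C = P + (C − P) = 10.18 + (-9.9076) = 0.2724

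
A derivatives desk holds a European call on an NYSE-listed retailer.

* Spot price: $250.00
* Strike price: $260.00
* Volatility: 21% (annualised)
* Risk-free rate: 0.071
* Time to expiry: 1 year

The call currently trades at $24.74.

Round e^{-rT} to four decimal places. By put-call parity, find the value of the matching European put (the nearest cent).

exp(−rT) = exp(−0.071·1) = 0.9315
Put-call parity: C − P = S − K·e^(−rT) = 250 − 260·0.9315 = 250 − 242.1900 = 7.8100
P = C − (C − P) = 24.74 − (7.8100) = 16.9300

$16.93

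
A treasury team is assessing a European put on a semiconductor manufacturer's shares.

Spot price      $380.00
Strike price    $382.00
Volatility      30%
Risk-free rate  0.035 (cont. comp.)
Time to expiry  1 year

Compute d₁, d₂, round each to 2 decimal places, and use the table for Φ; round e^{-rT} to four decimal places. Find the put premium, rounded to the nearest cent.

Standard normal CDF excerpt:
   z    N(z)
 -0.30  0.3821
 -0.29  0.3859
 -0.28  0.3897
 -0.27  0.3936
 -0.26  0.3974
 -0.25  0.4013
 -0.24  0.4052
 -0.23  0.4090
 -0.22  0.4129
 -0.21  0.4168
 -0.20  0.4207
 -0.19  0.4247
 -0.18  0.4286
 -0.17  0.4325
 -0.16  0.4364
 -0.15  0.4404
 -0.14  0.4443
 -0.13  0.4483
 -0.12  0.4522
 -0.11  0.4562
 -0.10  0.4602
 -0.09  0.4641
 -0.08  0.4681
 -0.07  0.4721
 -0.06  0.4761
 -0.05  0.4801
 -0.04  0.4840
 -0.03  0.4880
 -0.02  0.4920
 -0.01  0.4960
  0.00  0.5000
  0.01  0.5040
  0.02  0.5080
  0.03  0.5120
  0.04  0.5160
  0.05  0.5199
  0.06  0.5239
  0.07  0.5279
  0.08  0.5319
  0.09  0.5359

$39.28

T = 1;  σ√T = 0.3000
ln(S/K) + (r + σ²/2)T = ln(380/382) + (0.035 + 0.3²/2)·1 = -0.0052 + 0.0800 = 0.0748
d₁ = 0.0748 / 0.3000 = 0.2492 → 0.25
d₂ = d₁ − σ√T = 0.2492 − 0.3000 = -0.0508 → -0.05
exp(−rT) = exp(−0.035·1) = 0.9656
N(−d₂) = N(0.05) = 0.5199;  N(−d₁) = N(-0.25) = 0.4013
P = 382·0.9656·0.5199 − 380·0.4013 = 191.7699 − 152.4940 = 39.2759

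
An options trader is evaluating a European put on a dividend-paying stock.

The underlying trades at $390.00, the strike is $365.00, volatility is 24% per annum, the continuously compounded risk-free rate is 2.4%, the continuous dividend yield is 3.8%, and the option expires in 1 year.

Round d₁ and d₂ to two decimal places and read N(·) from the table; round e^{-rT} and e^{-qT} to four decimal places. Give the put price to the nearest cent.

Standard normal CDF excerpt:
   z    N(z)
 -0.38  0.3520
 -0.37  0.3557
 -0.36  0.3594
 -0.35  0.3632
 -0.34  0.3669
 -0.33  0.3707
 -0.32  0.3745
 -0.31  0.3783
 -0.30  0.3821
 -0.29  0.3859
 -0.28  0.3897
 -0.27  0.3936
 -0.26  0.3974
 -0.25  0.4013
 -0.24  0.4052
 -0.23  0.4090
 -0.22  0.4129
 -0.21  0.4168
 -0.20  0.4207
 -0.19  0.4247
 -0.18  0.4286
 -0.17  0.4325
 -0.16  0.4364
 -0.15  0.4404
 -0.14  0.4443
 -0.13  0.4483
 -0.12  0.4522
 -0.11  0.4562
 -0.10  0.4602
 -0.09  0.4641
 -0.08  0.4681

σ√T = 0.24 × 1.0000 = 0.2400
d₁ = [ln(390/365) + (0.024 − 0.038 + 0.24²/2)·1] / 0.2400 = [0.0662 + 0.0148] / 0.2400 = 0.3377 → 0.34
d₂ = d₁ − σ√T = 0.3377 − 0.2400 = 0.0977 → 0.10
e^(−qT) = e^(−0.038·1) = 0.9627;  e^(−rT) = e^(−0.024·1) = 0.9763
N(−d₂) = N(-0.10) = 0.4602;  N(−d₁) = N(-0.34) = 0.3669
P = 365·0.9763·0.4602 − 390·0.9627·0.3669 = 163.9920 − 137.7537 = 26.2383

$26.24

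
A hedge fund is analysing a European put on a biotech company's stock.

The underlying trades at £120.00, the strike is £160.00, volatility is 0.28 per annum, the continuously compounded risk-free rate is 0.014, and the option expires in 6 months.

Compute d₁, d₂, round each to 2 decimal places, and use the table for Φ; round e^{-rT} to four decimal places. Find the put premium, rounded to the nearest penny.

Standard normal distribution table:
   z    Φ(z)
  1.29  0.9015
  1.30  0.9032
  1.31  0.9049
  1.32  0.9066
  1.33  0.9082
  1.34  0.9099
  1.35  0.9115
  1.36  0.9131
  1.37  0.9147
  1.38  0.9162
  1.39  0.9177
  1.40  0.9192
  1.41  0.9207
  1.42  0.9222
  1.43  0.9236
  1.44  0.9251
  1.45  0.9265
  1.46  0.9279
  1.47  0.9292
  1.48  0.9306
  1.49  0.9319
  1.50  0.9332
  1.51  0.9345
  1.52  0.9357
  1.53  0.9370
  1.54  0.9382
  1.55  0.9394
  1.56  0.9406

£39.87

σ√T = 0.28·√0.5 = 0.1980
d₁ = [ln(120/160) + (0.014 + 0.28²/2)·0.5] / 0.1980 = [-0.2877 + 0.0266] / 0.1980 = -1.3187 → -1.32
d₂ = d₁ − σ√T = -1.3187 − 0.1980 = -1.5167 → -1.52
e^(−rT) = e^(−0.014·0.5) = 0.9930
P = 160·0.9930·N(1.52) − 120·N(1.32) = 160·0.9930·0.9357 − 120·0.9066 = 148.6640 − 108.7920 = 39.8720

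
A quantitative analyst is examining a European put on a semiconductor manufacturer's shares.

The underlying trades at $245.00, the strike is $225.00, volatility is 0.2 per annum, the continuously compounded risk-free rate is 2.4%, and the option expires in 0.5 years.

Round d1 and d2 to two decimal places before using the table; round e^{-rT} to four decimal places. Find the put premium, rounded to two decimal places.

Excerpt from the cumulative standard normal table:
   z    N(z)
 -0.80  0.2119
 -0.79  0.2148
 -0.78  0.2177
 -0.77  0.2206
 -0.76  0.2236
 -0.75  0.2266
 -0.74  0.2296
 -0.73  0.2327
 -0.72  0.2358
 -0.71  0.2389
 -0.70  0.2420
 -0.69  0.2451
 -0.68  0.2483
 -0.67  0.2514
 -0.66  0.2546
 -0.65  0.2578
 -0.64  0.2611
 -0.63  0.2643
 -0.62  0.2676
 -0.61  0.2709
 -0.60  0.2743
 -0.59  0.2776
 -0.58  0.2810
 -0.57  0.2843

$4.71

σ√T = 0.2·√0.5 = 0.1414
d₁ = [ln(245/225) + (0.024 + ½·0.2²)·0.5] / (σ√T) = (0.0852 + 0.0220) / 0.1414 = 0.7577 ≈ 0.76
d₂ = 0.7577 − 0.1414 = 0.6163 ≈ 0.62
exp(−rT) = exp(−0.024·0.5) = 0.9881
N(−d₂) = N(-0.62) = 0.2676;  N(−d₁) = N(-0.76) = 0.2236
P = 225·0.9881·0.2676 − 245·0.2236 = 59.4935 − 54.7820 = 4.7115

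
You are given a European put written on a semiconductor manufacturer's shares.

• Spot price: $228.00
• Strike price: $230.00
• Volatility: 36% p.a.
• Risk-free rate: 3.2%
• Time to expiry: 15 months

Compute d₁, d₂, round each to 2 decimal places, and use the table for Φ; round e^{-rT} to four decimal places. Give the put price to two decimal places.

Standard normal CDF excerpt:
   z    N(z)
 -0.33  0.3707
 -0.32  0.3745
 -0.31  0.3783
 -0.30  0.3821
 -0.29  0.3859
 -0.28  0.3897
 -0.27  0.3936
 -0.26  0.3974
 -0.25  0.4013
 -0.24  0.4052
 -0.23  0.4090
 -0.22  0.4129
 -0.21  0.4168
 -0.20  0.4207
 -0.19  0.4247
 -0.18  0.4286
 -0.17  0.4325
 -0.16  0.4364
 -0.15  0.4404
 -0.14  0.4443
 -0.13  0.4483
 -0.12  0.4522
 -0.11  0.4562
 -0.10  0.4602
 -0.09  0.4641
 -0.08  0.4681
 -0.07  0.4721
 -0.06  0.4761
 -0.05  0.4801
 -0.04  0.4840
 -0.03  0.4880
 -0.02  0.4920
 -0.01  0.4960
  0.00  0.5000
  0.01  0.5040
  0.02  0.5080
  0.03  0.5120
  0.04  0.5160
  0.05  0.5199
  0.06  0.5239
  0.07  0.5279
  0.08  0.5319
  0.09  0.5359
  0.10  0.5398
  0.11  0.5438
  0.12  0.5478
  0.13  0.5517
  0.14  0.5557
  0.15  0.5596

$32.20

σ√T = 0.36 × 1.1180 = 0.4025
d₁ = [ln(228/230) + (0.032 + ½·0.36²)·1.25] / (σ√T) = (-0.0087 + 0.1210) / 0.4025 = 0.2789 ≈ 0.28
d₂ = 0.2789 − 0.4025 = -0.1236 ≈ -0.12
exp(−rT) = exp(−0.032·1.25) = 0.9608
N(−d₂) = N(0.12) = 0.5478;  N(−d₁) = N(-0.28) = 0.3897
P = 230·0.9608·0.5478 − 228·0.3897 = 121.0550 − 88.8516 = 32.2034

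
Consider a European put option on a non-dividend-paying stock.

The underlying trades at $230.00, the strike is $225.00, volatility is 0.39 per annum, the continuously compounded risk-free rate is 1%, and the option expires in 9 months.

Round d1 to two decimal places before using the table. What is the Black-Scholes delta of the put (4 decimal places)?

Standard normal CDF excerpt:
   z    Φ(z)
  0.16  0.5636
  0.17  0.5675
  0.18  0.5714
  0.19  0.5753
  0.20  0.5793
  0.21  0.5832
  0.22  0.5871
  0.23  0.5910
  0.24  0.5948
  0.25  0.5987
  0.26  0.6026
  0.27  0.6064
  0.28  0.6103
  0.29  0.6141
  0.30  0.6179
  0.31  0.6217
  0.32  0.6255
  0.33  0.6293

-0.3974

σ√T = 0.39·√0.75 = 0.3377
d₁ = [ln(230/225) + (0.01 + 0.39²/2)·0.75] / 0.3377 = [0.0220 + 0.0645] / 0.3377 = 0.2562 ⇒ 0.26
N(d₁) = N(0.26) = 0.6026
Δ_put = N(d₁) − 1 = 0.6026 − 1 = -0.3974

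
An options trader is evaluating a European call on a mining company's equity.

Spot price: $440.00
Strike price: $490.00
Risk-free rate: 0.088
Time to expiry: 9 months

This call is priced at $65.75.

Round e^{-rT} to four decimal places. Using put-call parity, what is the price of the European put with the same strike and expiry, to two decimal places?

exp(−rT) = exp(−0.088·0.75) = 0.9361
Put-call parity: C − P = S − K·e^(−rT) = 440 − 490·0.9361 = 440 − 458.6890 = -18.6890
P = C − (C − P) = 65.75 − (-18.6890) = 84.4390

$84.44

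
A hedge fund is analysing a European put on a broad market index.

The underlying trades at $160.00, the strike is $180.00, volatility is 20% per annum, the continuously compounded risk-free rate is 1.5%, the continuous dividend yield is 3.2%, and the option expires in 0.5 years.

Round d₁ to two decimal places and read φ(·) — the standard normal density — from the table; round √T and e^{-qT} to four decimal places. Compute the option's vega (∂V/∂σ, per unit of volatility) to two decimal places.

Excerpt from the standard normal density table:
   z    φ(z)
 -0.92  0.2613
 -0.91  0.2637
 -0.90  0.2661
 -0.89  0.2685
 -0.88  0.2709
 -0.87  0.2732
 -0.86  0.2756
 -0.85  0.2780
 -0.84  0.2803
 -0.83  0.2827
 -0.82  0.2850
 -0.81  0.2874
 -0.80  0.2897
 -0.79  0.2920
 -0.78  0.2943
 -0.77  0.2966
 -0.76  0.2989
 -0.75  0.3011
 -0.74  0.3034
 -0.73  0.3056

31.73

σ√T = 0.2·√0.5 = 0.1414
d₁ = [ln(160/180) + (0.015 − 0.032 + 0.2²/2)·0.5] / 0.1414 = [-0.1178 + 0.0015] / 0.1414 = -0.8222 ⇒ -0.82
√T = √0.5 = 0.7071
φ(d₁) = φ(-0.82) = 0.2850
e^(−qT) = e^(−0.032·0.5) = 0.9841
vega = S·e^(−qT)·φ(d₁)·√T = 160·0.9841·0.2850·0.7071 = 31.7311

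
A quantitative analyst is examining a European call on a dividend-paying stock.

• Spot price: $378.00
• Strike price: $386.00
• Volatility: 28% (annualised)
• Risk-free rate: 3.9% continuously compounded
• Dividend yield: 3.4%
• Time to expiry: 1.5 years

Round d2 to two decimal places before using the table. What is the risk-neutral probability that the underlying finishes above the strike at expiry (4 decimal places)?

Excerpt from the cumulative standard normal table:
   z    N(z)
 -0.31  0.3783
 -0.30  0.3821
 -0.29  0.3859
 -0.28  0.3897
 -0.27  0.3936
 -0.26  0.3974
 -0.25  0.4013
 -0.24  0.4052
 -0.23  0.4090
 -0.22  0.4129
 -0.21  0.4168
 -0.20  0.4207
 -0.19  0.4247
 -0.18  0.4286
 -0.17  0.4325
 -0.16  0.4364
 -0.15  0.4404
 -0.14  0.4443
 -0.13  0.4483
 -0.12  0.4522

0.4168

σ√T = 0.28·√1.5 = 0.3429
d₁ = [ln(378/386) + (0.039 − 0.034 + 0.28²/2)·1.5] / 0.3429 = [-0.0209 + 0.0663] / 0.3429 = 0.1323 ≈ 0.13
d₂ = d₁ − σ√T = 0.1323 − 0.3429 = -0.2107 ≈ -0.21
Pr(exercise) under Q = N(d₂) = 0.4168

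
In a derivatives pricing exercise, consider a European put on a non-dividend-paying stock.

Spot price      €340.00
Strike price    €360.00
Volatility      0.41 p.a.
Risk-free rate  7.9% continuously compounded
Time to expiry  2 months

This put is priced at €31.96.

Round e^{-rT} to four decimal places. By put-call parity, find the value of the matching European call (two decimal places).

exp(−rT) = exp(−0.079·0.1667) = 0.9869
Put-call parity: C − P = S − K·e^(−rT) = 340 − 360·0.9869 = 340 − 355.2840 = -15.2840
C = P + (C − P) = 31.96 + (-15.2840) = 16.6760

€16.68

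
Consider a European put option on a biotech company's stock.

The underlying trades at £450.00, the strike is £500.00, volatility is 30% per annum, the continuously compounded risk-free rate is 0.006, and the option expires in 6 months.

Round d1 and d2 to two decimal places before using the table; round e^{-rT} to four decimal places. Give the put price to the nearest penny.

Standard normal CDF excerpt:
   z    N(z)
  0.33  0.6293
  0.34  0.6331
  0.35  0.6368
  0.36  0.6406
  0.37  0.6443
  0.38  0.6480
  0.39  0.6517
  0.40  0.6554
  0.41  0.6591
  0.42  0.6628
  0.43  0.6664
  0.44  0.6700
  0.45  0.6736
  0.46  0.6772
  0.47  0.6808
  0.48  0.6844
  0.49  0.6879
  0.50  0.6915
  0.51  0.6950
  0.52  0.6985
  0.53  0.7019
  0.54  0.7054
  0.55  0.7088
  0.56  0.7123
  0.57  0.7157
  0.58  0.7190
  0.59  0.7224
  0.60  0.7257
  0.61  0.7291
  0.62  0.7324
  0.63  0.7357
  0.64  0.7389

£68.52

σ√T = 0.3·√0.5 = 0.2121
d₁ = [ln(450/500) + (0.006 + 0.3²/2)·0.5] / 0.2121 = [-0.1054 + 0.0255] / 0.2121 = -0.3765 which rounds to -0.38
d₂ = d₁ − σ√T = -0.3765 − 0.2121 = -0.5886 which rounds to -0.59
exp(−rT) = exp(−0.006·0.5) = 0.9970
N(−d₂) = N(0.59) = 0.7224;  N(−d₁) = N(0.38) = 0.6480
P = 500·0.9970·0.7224 − 450·0.6480 = 360.1164 − 291.6000 = 68.5164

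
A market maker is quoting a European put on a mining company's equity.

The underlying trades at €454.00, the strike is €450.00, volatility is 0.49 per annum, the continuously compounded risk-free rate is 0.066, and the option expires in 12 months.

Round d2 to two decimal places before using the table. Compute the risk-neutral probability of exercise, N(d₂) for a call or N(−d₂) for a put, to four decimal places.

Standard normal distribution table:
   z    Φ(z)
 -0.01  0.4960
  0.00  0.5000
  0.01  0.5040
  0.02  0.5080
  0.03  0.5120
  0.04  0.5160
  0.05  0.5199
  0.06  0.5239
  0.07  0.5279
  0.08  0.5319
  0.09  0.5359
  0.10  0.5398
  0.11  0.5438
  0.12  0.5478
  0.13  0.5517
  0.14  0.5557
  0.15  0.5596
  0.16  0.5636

0.5359

T = 1;  σ√T = 0.4900
ln(S/K) + (r + σ²/2)T = ln(454/450) + (0.066 + 0.49²/2)·1 = 0.0088 + 0.1860 = 0.1949
d₁ = 0.1949 / 0.4900 = 0.3978 → 0.40
d₂ = d₁ − σ√T = 0.3978 − 0.4900 = -0.0922 → -0.09
Pr(exercise) under Q = N(−d₂) = N(0.09) = 0.5359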